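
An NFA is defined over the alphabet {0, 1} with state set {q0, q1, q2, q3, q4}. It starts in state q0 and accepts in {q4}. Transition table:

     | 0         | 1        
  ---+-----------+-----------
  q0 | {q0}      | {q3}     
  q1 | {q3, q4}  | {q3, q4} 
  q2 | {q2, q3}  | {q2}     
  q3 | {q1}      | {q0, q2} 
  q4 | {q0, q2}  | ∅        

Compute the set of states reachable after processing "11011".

{q0, q2, q3}

Start in {q0}.
Read '1': {q0} → {q3}.
Read '1': {q3} → {q0, q2}.
Read '0': {q0, q2} → {q0, q2, q3}.
Read '1': {q0, q2, q3} → {q0, q2, q3}.
Read '1': {q0, q2, q3} → {q0, q2, q3}.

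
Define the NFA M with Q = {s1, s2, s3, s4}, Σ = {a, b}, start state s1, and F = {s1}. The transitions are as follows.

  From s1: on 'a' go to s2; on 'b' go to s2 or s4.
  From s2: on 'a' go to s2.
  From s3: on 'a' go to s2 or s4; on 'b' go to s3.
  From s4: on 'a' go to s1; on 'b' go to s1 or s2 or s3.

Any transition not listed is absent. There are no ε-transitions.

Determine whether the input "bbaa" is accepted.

Yes

Start in {s1}.
Read 'b': {s1} → {s2, s4}.
Read 'b': {s2, s4} → {s1, s2, s3}.
Read 'a': {s1, s2, s3} → {s2, s4}.
Read 'a': {s2, s4} → {s1, s2}.
The final set {s1, s2} contains the accepting state s1.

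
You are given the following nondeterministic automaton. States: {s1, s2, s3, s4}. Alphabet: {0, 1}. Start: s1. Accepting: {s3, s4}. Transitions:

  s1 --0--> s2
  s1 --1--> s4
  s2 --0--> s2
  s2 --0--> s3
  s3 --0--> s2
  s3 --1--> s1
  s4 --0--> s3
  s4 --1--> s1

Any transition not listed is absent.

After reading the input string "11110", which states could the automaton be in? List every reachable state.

Start in {s1}.
Read '1': s1→{s4}; now {s4}.
Read '1': s4→{s1}; now {s1}.
Read '1': s1→{s4}; now {s4}.
Read '1': s4→{s1}; now {s1}.
Read '0': s1→{s2}; now {s2}.

{s2}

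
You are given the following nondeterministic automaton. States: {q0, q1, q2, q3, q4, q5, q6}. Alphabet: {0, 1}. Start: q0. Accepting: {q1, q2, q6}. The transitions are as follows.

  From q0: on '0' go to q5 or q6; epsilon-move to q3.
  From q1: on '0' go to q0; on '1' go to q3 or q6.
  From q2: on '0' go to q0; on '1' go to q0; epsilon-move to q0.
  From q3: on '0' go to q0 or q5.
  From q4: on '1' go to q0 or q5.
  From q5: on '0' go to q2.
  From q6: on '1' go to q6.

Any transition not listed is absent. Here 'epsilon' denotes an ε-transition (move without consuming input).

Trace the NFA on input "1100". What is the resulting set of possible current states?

Start: ε-closure({q0}) = {q0, q3}.
Read '1': {q0, q3} → ∅.
The set is empty and remains empty for the remaining 3 symbols.

∅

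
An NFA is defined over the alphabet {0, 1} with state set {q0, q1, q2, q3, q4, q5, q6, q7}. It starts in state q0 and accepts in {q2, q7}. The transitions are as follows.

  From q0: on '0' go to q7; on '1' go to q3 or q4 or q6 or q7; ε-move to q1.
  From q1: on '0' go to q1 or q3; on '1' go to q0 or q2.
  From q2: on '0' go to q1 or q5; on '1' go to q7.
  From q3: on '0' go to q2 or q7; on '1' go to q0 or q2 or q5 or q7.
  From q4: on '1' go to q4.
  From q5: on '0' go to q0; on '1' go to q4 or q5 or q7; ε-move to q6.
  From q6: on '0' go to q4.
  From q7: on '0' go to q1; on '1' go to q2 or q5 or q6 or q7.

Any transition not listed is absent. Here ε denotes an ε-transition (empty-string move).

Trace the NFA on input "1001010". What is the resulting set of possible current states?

Start: ε-closure({q0}) = {q0, q1}.
Read '1': q0→{q3, q4, q6, q7}, q1→{q0, q2}; union {q0, q2, q3, q4, q6, q7}; ε-closure = {q0, q1, q2, q3, q4, q6, q7}.
Read '0': q0→{q7}, q1→{q1, q3}, q2→{q1, q5}, q3→{q2, q7}, q4→∅, q6→{q4}, q7→{q1}; union {q1, q2, q3, q4, q5, q7}; ε-closure = {q1, q2, q3, q4, q5, q6, q7}.
Read '0': q1→{q1, q3}, q2→{q1, q5}, q3→{q2, q7}, q4→∅, q5→{q0}, q6→{q4}, q7→{q1}; union {q0, q1, q2, q3, q4, q5, q7}; ε-closure = {q0, q1, q2, q3, q4, q5, q6, q7}.
Read '1': q0→{q3, q4, q6, q7}, q1→{q0, q2}, q2→{q7}, q3→{q0, q2, q5, q7}, q4→{q4}, q5→{q4, q5, q7}, q6→∅, q7→{q2, q5, q6, q7}; union {q0, q2, q3, q4, q5, q6, q7}; ε-closure = {q0, q1, q2, q3, q4, q5, q6, q7}.
Read '0': q0→{q7}, q1→{q1, q3}, q2→{q1, q5}, q3→{q2, q7}, q4→∅, q5→{q0}, q6→{q4}, q7→{q1}; union {q0, q1, q2, q3, q4, q5, q7}; ε-closure = {q0, q1, q2, q3, q4, q5, q6, q7}.
Read '1': q0→{q3, q4, q6, q7}, q1→{q0, q2}, q2→{q7}, q3→{q0, q2, q5, q7}, q4→{q4}, q5→{q4, q5, q7}, q6→∅, q7→{q2, q5, q6, q7}; union {q0, q2, q3, q4, q5, q6, q7}; ε-closure = {q0, q1, q2, q3, q4, q5, q6, q7}.
Read '0': q0→{q7}, q1→{q1, q3}, q2→{q1, q5}, q3→{q2, q7}, q4→∅, q5→{q0}, q6→{q4}, q7→{q1}; union {q0, q1, q2, q3, q4, q5, q7}; ε-closure = {q0, q1, q2, q3, q4, q5, q6, q7}.

{q0, q1, q2, q3, q4, q5, q6, q7}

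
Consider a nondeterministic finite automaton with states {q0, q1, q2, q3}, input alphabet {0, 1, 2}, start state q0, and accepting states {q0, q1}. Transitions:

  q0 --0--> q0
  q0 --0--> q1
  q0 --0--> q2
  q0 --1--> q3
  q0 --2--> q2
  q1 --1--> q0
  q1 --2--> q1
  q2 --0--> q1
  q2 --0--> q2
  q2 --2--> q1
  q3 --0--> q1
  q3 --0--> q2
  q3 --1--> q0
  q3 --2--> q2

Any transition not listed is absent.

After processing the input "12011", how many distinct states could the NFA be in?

Start in {q0}.
Read '1': {q0} → {q3}.
Read '2': {q3} → {q2}.
Read '0': {q2} → {q1, q2}.
Read '1': {q1, q2} → {q0}.
Read '1': {q0} → {q3}.
That set has 1 state.

1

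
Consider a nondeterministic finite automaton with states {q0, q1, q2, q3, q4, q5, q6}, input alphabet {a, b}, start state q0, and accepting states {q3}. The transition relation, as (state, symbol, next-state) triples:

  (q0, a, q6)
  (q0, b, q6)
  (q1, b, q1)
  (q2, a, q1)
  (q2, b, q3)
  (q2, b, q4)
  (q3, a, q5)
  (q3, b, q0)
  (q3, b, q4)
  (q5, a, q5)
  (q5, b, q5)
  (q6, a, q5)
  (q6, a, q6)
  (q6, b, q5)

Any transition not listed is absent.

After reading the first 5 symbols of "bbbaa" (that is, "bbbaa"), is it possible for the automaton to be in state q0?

No

Start in {q0}.
Read 'b': q0→{q6}; now {q6}.
Read 'b': q6→{q5}; now {q5}.
Read 'b': q5→{q5}; now {q5}.
Read 'a': q5→{q5}; now {q5}.
Read 'a': q5→{q5}; now {q5}.
State q0 is not in {q5}.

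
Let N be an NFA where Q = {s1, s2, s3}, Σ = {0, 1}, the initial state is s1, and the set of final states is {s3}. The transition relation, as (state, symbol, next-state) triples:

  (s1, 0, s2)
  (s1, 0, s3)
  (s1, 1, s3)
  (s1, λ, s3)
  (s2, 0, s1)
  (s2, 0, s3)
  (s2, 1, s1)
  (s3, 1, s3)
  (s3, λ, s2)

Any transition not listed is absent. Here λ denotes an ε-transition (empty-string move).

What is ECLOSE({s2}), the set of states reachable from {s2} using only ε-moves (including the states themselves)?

{s2}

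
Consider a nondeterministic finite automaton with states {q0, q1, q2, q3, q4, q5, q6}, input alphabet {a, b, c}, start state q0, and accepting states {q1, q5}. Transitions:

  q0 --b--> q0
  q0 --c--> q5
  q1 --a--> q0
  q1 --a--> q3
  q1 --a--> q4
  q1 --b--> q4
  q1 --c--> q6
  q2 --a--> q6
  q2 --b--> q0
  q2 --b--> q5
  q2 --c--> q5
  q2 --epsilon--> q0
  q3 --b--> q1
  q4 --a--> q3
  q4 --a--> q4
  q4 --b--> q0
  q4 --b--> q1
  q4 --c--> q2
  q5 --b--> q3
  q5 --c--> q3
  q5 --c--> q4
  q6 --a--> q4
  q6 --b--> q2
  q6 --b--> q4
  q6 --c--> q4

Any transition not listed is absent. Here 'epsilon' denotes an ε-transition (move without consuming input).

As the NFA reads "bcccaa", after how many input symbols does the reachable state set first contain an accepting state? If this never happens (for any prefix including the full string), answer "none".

2

Start in {q0}.
Read 'b': {q0} → {q0}.
Read 'c': {q0} → {q5}.
None of the earlier sets intersect F, but {q5} does.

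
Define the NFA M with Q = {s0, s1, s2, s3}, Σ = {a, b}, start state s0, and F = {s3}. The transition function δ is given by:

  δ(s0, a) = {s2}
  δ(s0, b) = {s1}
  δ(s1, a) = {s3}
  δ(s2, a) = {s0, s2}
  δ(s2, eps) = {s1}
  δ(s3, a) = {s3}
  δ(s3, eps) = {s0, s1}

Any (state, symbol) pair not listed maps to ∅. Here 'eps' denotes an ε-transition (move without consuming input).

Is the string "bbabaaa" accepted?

Start in {s0}.
Read 'b': s0→{s1}; now {s1}.
Read 'b': s1→∅; now ∅.
The set is empty and remains empty for the remaining 5 symbols.
The final set ∅ contains no accepting state.

No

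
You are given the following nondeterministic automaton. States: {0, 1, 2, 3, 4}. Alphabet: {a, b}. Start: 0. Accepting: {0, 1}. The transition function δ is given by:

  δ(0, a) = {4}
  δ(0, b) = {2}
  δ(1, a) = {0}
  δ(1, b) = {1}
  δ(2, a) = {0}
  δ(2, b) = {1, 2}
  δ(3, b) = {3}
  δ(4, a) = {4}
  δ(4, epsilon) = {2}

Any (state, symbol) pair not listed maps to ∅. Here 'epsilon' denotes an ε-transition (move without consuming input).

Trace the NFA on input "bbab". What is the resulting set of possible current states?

Start in {0}.
Read 'b': 0→{2}; now {2}.
Read 'b': 2→{1, 2}; now {1, 2}.
Read 'a': 1→{0}, 2→{0}; now {0}.
Read 'b': 0→{2}; now {2}.

{2}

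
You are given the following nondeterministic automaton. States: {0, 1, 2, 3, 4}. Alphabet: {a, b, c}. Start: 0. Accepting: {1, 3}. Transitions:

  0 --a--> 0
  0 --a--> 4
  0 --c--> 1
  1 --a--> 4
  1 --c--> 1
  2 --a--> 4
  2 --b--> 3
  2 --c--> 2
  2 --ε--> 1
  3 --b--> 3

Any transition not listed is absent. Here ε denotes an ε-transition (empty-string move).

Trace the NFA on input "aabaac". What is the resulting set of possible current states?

∅

Start in {0}.
Read 'a': {0} → {0, 4}.
Read 'a': {0, 4} → {0, 4}.
Read 'b': {0, 4} → ∅.
The set is empty and remains empty for the remaining 3 symbols.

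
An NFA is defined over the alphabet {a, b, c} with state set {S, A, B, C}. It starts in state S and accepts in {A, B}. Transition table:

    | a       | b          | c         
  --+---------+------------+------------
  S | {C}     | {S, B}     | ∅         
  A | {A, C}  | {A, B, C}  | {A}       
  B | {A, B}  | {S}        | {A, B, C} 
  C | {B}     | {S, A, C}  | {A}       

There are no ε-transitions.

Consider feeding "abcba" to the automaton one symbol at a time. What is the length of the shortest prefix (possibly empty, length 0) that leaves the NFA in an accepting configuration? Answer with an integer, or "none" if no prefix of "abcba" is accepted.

Start in {S}.
Read 'a': S→{C}; now {C}.
Read 'b': C→{S, A, C}; now {S, A, C}.
None of the earlier sets intersect F, but {S, A, C} does.

2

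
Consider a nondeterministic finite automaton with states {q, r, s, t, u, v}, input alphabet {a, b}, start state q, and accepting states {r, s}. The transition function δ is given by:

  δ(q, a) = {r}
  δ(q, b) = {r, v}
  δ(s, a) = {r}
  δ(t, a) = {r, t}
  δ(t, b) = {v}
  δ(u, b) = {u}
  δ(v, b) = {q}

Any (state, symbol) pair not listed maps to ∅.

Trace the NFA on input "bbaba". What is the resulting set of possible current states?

∅

Start in {q}.
Read 'b': {q} → {r, v}.
Read 'b': {r, v} → {q}.
Read 'a': {q} → {r}.
Read 'b': {r} → ∅.
The set is empty and remains empty for the remaining 1 symbol.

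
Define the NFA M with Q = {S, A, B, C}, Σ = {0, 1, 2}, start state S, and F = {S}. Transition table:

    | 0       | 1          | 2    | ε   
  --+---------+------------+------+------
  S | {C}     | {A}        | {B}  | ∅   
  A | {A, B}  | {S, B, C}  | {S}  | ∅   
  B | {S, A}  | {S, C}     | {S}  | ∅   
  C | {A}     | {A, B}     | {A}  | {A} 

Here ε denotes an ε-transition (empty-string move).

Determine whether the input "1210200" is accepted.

Start in {S}.
Read '1': S→{A}; now {A}.
Read '2': A→{S}; now {S}.
Read '1': S→{A}; now {A}.
Read '0': A→{A, B}; now {A, B}.
Read '2': A→{S}, B→{S}; now {S}.
Read '0': S→{C}; union {C}; ε-closure = {A, C}.
Read '0': A→{A, B}, C→{A}; now {A, B}.
The final set {A, B} contains no accepting state.

No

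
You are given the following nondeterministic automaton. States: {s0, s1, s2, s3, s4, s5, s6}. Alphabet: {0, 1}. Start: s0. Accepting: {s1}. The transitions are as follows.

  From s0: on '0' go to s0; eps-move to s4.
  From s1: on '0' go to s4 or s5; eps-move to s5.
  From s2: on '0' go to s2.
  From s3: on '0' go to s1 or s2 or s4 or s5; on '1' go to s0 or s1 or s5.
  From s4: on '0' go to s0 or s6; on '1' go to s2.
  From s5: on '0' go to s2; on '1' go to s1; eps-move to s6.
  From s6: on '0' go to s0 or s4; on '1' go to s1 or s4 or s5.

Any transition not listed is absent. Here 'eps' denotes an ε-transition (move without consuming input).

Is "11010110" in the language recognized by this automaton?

No

Start: ε-closure({s0}) = {s0, s4}.
Read '1': s0→∅, s4→{s2}; now {s2}.
Read '1': s2→∅; now ∅.
The set is empty and remains empty for the remaining 6 symbols.
The final set ∅ contains no accepting state.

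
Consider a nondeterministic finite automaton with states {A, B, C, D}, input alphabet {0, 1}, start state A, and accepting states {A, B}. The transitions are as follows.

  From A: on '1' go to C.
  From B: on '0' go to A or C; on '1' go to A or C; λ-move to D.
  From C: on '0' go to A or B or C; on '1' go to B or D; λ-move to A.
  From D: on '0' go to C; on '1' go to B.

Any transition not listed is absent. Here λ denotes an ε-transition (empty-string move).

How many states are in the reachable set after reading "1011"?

4

Start in {A}.
Read '1': A→{C}; union {C}; ε-closure = {A, C}.
Read '0': A→∅, C→{A, B, C}; union {A, B, C}; ε-closure = {A, B, C, D}.
Read '1': A→{C}, B→{A, C}, C→{B, D}, D→{B}; now {A, B, C, D}.
Read '1': A→{C}, B→{A, C}, C→{B, D}, D→{B}; now {A, B, C, D}.
That set has 4 states.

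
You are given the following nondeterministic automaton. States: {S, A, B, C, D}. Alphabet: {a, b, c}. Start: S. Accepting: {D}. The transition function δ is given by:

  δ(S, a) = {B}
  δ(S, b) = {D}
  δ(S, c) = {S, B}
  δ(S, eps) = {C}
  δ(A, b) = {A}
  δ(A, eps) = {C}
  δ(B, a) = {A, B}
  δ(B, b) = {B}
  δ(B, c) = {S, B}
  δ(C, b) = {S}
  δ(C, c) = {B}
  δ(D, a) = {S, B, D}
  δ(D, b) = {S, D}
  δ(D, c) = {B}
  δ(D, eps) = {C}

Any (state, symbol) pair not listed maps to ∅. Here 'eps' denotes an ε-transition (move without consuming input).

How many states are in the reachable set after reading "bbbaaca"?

3

Start: ε-closure({S}) = {S, C}.
Read 'b': {S, C} → {S, C, D}.
Read 'b': {S, C, D} → {S, C, D}.
Read 'b': {S, C, D} → {S, C, D}.
Read 'a': {S, C, D} → {S, B, C, D}.
Read 'a': {S, B, C, D} → {S, A, B, C, D}.
Read 'c': {S, A, B, C, D} → {S, B, C}.
Read 'a': {S, B, C} → {A, B, C}.
That set has 3 states.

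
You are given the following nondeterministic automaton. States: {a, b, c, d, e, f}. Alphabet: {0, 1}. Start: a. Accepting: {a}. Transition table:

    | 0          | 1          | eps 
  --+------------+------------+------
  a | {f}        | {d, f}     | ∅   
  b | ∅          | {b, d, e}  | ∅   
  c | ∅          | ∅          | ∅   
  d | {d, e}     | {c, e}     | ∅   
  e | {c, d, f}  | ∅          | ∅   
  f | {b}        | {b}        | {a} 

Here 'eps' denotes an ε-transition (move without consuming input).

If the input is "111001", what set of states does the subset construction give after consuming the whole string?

Start in {a}.
Read '1': {a} → {a, d, f}.
Read '1': {a, d, f} → {a, b, c, d, e, f}.
Read '1': {a, b, c, d, e, f} → {a, b, c, d, e, f}.
Read '0': {a, b, c, d, e, f} → {a, b, c, d, e, f}.
Read '0': {a, b, c, d, e, f} → {a, b, c, d, e, f}.
Read '1': {a, b, c, d, e, f} → {a, b, c, d, e, f}.

{a, b, c, d, e, f}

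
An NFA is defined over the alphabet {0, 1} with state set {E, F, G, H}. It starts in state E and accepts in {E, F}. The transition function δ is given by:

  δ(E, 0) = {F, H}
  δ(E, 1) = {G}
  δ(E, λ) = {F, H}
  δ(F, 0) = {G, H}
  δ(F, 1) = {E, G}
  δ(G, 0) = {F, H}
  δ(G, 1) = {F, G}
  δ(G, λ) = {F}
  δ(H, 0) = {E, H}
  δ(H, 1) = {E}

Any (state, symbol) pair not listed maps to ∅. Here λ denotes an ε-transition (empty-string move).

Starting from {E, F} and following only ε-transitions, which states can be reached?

{E, F, H}

Begin with {E, F}.
ε-move E → H; add H.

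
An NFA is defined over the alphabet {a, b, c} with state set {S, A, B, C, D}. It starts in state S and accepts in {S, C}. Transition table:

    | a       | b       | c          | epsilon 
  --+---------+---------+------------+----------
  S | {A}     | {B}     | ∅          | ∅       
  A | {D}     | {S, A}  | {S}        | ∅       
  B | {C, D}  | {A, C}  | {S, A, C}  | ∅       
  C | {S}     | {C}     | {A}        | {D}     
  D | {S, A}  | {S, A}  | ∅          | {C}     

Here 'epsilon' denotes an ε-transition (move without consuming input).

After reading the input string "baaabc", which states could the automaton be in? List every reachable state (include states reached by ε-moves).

{S, A}

Start in {S}.
Read 'b': {S} → {B}.
Read 'a': {B} → {C, D}.
Read 'a': {C, D} → {S, A}.
Read 'a': {S, A} → {A, C, D}.
Read 'b': {A, C, D} → {S, A, C, D}.
Read 'c': {S, A, C, D} → {S, A}.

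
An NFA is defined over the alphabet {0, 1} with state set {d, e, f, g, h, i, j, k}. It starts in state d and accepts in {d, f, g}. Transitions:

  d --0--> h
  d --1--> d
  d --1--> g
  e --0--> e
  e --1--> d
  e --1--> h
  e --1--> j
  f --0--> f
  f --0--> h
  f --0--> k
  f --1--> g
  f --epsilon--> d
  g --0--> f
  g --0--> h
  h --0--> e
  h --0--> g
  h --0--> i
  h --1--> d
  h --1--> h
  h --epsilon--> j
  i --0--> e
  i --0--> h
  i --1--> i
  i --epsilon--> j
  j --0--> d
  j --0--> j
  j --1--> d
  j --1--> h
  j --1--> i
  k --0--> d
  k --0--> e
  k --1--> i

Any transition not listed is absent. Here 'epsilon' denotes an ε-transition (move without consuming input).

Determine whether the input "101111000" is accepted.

Start in {d}.
Read '1': d→{d, g}; now {d, g}.
Read '0': d→{h}, g→{f, h}; union {f, h}; ε-closure = {d, f, h, j}.
Read '1': d→{d, g}, f→{g}, h→{d, h}, j→{d, h, i}; union {d, g, h, i}; ε-closure = {d, g, h, i, j}.
Read '1': d→{d, g}, g→∅, h→{d, h}, i→{i}, j→{d, h, i}; union {d, g, h, i}; ε-closure = {d, g, h, i, j}.
Read '1': d→{d, g}, g→∅, h→{d, h}, i→{i}, j→{d, h, i}; union {d, g, h, i}; ε-closure = {d, g, h, i, j}.
Read '1': d→{d, g}, g→∅, h→{d, h}, i→{i}, j→{d, h, i}; union {d, g, h, i}; ε-closure = {d, g, h, i, j}.
Read '0': d→{h}, g→{f, h}, h→{e, g, i}, i→{e, h}, j→{d, j}; now {d, e, f, g, h, i, j}.
Read '0': d→{h}, e→{e}, f→{f, h, k}, g→{f, h}, h→{e, g, i}, i→{e, h}, j→{d, j}; now {d, e, f, g, h, i, j, k}.
Read '0': d→{h}, e→{e}, f→{f, h, k}, g→{f, h}, h→{e, g, i}, i→{e, h}, j→{d, j}, k→{d, e}; now {d, e, f, g, h, i, j, k}.
The final set {d, e, f, g, h, i, j, k} contains the accepting states d, f, g.

Yes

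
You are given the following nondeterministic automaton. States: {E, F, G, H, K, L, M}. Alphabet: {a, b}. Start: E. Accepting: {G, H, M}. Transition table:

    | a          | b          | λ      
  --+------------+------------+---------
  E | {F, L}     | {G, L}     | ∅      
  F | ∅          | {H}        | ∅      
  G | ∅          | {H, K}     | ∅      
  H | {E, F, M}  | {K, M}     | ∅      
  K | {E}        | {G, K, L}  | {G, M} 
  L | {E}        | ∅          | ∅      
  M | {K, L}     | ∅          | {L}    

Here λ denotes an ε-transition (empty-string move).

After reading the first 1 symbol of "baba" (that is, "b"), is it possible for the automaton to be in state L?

Yes

Start in {E}.
Read 'b': E→{G, L}; now {G, L}.
State L is in {G, L}.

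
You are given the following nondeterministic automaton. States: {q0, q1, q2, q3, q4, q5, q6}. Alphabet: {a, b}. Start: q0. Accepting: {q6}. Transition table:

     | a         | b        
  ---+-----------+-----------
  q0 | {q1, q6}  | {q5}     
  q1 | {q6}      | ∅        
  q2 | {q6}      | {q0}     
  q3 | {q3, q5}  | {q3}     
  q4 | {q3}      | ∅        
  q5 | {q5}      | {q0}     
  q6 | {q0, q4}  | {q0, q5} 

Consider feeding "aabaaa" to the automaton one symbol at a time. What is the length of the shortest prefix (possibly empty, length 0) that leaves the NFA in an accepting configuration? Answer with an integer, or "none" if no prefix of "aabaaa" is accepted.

Start in {q0}.
Read 'a': q0→{q1, q6}; now {q1, q6}.
None of the earlier sets intersect F, but {q1, q6} does.

1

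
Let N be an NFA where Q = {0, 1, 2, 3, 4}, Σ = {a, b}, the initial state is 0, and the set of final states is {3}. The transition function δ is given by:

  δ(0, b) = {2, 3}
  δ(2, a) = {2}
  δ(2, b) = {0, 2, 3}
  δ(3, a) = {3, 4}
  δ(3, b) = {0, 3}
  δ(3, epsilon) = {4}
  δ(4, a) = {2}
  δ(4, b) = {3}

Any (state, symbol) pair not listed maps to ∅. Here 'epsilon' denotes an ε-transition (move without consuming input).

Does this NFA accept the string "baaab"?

Start in {0}.
Read 'b': {0} → {2, 3, 4}.
Read 'a': {2, 3, 4} → {2, 3, 4}.
Read 'a': {2, 3, 4} → {2, 3, 4}.
Read 'a': {2, 3, 4} → {2, 3, 4}.
Read 'b': {2, 3, 4} → {0, 2, 3, 4}.
The final set {0, 2, 3, 4} contains the accepting state 3.

Yes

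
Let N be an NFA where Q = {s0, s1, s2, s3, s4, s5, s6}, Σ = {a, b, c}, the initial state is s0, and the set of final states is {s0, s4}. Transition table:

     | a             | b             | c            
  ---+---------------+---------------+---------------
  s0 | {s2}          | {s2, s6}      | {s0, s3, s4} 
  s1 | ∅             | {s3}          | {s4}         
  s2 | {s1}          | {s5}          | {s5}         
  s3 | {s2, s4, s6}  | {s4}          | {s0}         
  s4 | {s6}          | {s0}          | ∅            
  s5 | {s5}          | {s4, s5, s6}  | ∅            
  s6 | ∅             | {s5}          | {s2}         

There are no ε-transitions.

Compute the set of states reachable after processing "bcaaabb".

Start in {s0}.
Read 'b': s0→{s2, s6}; now {s2, s6}.
Read 'c': s2→{s5}, s6→{s2}; now {s2, s5}.
Read 'a': s2→{s1}, s5→{s5}; now {s1, s5}.
Read 'a': s1→∅, s5→{s5}; now {s5}.
Read 'a': s5→{s5}; now {s5}.
Read 'b': s5→{s4, s5, s6}; now {s4, s5, s6}.
Read 'b': s4→{s0}, s5→{s4, s5, s6}, s6→{s5}; now {s0, s4, s5, s6}.

{s0, s4, s5, s6}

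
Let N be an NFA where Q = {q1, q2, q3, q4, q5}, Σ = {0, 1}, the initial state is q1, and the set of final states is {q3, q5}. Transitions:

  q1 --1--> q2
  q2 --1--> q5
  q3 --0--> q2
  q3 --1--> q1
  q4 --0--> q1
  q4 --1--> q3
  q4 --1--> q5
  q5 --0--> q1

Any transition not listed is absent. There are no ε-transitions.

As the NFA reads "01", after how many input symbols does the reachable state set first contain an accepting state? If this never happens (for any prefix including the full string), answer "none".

none

Start in {q1}.
Read '0': q1→∅; now ∅.
The set is empty and remains empty for the remaining 1 symbol.
No reachable set along the way intersects F.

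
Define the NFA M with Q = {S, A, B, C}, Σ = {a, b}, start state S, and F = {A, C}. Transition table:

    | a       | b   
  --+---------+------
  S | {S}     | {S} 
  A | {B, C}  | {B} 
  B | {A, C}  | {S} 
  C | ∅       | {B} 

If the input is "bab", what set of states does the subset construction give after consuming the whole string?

{S}

Start in {S}.
Read 'b': S→{S}; now {S}.
Read 'a': S→{S}; now {S}.
Read 'b': S→{S}; now {S}.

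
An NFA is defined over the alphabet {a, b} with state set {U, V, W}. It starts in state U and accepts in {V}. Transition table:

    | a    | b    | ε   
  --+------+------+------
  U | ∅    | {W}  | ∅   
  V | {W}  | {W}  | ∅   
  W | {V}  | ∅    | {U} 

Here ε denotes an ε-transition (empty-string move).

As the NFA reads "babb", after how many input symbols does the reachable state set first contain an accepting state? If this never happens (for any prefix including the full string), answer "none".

2

Start in {U}.
Read 'b': U→{W}; union {W}; ε-closure = {U, W}.
Read 'a': U→∅, W→{V}; now {V}.
None of the earlier sets intersect F, but {V} does.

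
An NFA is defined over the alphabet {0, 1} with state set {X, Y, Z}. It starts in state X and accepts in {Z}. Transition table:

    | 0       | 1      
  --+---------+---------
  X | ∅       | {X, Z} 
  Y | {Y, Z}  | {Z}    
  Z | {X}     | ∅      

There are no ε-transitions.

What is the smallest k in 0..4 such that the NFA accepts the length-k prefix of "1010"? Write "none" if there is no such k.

1

Start in {X}.
Read '1': X→{X, Z}; now {X, Z}.
None of the earlier sets intersect F, but {X, Z} does.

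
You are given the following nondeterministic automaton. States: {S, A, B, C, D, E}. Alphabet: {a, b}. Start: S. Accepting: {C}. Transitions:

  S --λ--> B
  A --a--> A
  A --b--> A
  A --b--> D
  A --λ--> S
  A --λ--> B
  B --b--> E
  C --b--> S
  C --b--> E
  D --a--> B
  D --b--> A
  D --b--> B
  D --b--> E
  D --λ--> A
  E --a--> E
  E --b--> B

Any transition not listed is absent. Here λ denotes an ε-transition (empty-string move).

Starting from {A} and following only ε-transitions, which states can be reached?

Begin with {A}.
ε-move A → S; add S.
ε-move A → B; add B.

{S, A, B}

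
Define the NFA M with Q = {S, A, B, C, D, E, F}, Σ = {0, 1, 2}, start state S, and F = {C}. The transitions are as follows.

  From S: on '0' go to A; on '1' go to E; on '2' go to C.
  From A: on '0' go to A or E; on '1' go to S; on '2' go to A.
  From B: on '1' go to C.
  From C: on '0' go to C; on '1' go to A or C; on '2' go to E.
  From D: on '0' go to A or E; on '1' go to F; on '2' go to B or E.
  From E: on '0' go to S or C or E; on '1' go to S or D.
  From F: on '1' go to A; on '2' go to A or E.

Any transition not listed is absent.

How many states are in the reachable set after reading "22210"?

0

Start in {S}.
Read '2': {S} → {C}.
Read '2': {C} → {E}.
Read '2': {E} → ∅.
The set is empty and remains empty for the remaining 2 symbols.
That set has 0 states.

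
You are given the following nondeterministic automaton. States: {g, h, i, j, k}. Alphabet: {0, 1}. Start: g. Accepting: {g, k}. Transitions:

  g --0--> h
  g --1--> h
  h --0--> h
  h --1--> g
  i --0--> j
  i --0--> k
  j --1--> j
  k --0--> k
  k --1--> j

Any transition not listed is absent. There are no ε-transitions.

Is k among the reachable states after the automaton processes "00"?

Start in {g}.
Read '0': g→{h}; now {h}.
Read '0': h→{h}; now {h}.
State k is not in {h}.

No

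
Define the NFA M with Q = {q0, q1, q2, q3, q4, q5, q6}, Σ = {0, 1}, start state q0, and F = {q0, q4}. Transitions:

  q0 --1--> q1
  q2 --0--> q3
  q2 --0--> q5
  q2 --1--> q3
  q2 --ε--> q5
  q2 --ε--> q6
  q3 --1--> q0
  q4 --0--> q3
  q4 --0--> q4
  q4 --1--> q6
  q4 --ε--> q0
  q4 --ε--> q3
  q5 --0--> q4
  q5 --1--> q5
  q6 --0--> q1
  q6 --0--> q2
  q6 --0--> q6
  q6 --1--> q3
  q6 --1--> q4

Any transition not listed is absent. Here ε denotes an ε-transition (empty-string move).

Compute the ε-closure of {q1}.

Begin with {q1}.
No ε-moves leave this set, so the closure equals the set itself.

{q1}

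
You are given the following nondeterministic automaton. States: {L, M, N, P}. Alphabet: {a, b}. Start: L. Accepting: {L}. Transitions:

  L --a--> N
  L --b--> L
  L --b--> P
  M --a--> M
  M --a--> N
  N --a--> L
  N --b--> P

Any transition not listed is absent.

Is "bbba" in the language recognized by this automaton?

Start in {L}.
Read 'b': {L} → {L, P}.
Read 'b': {L, P} → {L, P}.
Read 'b': {L, P} → {L, P}.
Read 'a': {L, P} → {N}.
The final set {N} contains no accepting state.

No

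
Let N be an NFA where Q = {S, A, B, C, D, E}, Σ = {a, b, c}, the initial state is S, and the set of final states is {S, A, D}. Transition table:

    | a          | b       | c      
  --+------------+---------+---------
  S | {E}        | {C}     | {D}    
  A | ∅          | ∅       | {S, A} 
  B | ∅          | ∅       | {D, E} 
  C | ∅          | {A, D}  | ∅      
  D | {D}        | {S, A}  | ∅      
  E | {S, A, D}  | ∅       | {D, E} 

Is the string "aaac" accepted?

Yes

Start in {S}.
Read 'a': {S} → {E}.
Read 'a': {E} → {S, A, D}.
Read 'a': {S, A, D} → {D, E}.
Read 'c': {D, E} → {D, E}.
The final set {D, E} contains the accepting state D.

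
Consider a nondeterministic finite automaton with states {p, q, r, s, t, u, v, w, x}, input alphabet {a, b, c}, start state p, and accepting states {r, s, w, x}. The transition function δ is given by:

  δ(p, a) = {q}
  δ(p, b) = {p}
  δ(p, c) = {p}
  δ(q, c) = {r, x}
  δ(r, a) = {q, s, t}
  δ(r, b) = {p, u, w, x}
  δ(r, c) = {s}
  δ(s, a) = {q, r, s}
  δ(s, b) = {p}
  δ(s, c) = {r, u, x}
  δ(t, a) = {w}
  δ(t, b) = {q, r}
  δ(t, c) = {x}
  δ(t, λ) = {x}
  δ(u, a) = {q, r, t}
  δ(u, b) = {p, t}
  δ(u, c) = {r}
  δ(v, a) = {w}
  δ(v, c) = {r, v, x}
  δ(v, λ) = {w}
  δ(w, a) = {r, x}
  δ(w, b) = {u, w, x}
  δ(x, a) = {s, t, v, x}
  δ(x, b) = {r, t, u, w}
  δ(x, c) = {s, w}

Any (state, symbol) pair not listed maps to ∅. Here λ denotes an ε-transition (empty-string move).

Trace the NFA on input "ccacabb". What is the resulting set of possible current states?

Start in {p}.
Read 'c': p→{p}; now {p}.
Read 'c': p→{p}; now {p}.
Read 'a': p→{q}; now {q}.
Read 'c': q→{r, x}; now {r, x}.
Read 'a': r→{q, s, t}, x→{s, t, v, x}; union {q, s, t, v, x}; ε-closure = {q, s, t, v, w, x}.
Read 'b': q→∅, s→{p}, t→{q, r}, v→∅, w→{u, w, x}, x→{r, t, u, w}; now {p, q, r, t, u, w, x}.
Read 'b': p→{p}, q→∅, r→{p, u, w, x}, t→{q, r}, u→{p, t}, w→{u, w, x}, x→{r, t, u, w}; now {p, q, r, t, u, w, x}.

{p, q, r, t, u, w, x}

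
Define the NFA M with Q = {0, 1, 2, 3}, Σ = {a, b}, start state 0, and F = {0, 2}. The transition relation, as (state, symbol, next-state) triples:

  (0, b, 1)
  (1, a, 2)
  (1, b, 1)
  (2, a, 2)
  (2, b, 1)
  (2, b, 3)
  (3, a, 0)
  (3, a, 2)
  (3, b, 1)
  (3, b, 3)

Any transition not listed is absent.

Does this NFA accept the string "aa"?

No

Start in {0}.
Read 'a': 0→∅; now ∅.
The set is empty and remains empty for the remaining 1 symbol.
The final set ∅ contains no accepting state.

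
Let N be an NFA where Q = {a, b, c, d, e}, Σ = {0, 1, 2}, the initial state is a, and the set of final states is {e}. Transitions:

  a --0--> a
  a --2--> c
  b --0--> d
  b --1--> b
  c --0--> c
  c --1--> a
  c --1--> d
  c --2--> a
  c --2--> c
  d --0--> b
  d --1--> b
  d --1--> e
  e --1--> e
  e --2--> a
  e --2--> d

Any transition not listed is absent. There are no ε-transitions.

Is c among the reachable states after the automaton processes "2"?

Start in {a}.
Read '2': a→{c}; now {c}.
State c is in {c}.

Yes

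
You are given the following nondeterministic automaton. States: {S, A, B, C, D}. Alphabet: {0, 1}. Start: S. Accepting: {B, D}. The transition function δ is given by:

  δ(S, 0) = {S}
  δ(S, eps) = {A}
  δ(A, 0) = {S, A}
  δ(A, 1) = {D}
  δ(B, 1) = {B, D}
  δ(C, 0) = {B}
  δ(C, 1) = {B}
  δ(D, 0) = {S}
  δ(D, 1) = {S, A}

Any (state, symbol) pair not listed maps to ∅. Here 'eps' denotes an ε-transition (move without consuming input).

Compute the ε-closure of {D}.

{D}

Begin with {D}.
No ε-moves leave this set, so the closure equals the set itself.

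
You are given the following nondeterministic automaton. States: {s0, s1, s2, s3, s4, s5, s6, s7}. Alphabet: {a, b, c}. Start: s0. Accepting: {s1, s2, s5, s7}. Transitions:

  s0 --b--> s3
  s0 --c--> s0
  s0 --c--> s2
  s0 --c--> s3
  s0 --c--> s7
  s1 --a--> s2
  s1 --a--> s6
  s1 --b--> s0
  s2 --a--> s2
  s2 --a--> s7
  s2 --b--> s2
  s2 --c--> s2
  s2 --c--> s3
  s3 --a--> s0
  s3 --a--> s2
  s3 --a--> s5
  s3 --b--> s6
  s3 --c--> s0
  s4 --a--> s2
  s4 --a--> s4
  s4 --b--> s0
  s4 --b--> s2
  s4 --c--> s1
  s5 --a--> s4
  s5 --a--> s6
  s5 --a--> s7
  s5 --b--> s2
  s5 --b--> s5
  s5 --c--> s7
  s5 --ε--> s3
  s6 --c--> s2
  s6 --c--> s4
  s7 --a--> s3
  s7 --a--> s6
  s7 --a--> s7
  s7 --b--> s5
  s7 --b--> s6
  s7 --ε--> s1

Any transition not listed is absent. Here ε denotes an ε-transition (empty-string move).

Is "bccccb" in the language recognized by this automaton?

Start in {s0}.
Read 'b': s0→{s3}; now {s3}.
Read 'c': s3→{s0}; now {s0}.
Read 'c': s0→{s0, s2, s3, s7}; union {s0, s2, s3, s7}; ε-closure = {s0, s1, s2, s3, s7}.
Read 'c': s0→{s0, s2, s3, s7}, s1→∅, s2→{s2, s3}, s3→{s0}, s7→∅; union {s0, s2, s3, s7}; ε-closure = {s0, s1, s2, s3, s7}.
Read 'c': s0→{s0, s2, s3, s7}, s1→∅, s2→{s2, s3}, s3→{s0}, s7→∅; union {s0, s2, s3, s7}; ε-closure = {s0, s1, s2, s3, s7}.
Read 'b': s0→{s3}, s1→{s0}, s2→{s2}, s3→{s6}, s7→{s5, s6}; now {s0, s2, s3, s5, s6}.
The final set {s0, s2, s3, s5, s6} contains the accepting states s2, s5.

Yes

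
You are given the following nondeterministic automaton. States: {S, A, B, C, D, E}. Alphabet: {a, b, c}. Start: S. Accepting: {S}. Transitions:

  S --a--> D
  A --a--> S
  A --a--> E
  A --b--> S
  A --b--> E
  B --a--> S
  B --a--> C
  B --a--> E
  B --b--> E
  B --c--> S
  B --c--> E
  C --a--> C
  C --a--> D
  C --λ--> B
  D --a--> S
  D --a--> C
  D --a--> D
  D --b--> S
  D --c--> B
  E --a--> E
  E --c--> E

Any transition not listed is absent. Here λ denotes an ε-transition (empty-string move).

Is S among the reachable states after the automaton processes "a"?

No

Start in {S}.
Read 'a': {S} → {D}.
State S is not in {D}.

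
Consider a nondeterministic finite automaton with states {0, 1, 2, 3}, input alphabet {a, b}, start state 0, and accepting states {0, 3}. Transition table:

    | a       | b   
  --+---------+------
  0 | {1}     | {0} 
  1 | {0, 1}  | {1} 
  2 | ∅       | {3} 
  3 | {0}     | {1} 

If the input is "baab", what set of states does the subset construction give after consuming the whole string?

Start in {0}.
Read 'b': 0→{0}; now {0}.
Read 'a': 0→{1}; now {1}.
Read 'a': 1→{0, 1}; now {0, 1}.
Read 'b': 0→{0}, 1→{1}; now {0, 1}.

{0, 1}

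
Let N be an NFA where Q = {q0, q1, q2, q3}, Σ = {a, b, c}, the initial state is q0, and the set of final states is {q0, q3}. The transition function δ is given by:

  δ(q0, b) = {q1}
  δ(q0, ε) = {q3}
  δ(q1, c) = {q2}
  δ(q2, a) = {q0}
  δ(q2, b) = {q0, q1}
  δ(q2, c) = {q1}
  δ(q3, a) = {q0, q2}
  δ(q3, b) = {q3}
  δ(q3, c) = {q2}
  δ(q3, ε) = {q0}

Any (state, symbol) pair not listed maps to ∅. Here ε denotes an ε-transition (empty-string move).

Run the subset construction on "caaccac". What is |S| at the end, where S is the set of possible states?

Start: ε-closure({q0}) = {q0, q3}.
Read 'c': {q0, q3} → {q2}.
Read 'a': {q2} → {q0, q3}.
Read 'a': {q0, q3} → {q0, q2, q3}.
Read 'c': {q0, q2, q3} → {q1, q2}.
Read 'c': {q1, q2} → {q1, q2}.
Read 'a': {q1, q2} → {q0, q3}.
Read 'c': {q0, q3} → {q2}.
That set has 1 state.

1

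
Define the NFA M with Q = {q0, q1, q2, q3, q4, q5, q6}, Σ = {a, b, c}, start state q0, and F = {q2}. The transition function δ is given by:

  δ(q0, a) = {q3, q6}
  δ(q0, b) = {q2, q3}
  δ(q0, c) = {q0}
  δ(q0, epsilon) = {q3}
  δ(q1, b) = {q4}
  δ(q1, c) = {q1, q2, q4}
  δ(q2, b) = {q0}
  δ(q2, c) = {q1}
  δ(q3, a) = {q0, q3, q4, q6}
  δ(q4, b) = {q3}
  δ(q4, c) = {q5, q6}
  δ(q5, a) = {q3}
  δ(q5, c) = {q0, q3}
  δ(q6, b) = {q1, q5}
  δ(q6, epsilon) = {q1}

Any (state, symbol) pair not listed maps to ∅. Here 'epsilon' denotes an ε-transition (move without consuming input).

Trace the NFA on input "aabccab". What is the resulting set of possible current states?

{q1, q2, q3, q4, q5}

Start: ε-closure({q0}) = {q0, q3}.
Read 'a': q0→{q3, q6}, q3→{q0, q3, q4, q6}; union {q0, q3, q4, q6}; ε-closure = {q0, q1, q3, q4, q6}.
Read 'a': q0→{q3, q6}, q1→∅, q3→{q0, q3, q4, q6}, q4→∅, q6→∅; union {q0, q3, q4, q6}; ε-closure = {q0, q1, q3, q4, q6}.
Read 'b': q0→{q2, q3}, q1→{q4}, q3→∅, q4→{q3}, q6→{q1, q5}; now {q1, q2, q3, q4, q5}.
Read 'c': q1→{q1, q2, q4}, q2→{q1}, q3→∅, q4→{q5, q6}, q5→{q0, q3}; now {q0, q1, q2, q3, q4, q5, q6}.
Read 'c': q0→{q0}, q1→{q1, q2, q4}, q2→{q1}, q3→∅, q4→{q5, q6}, q5→{q0, q3}, q6→∅; now {q0, q1, q2, q3, q4, q5, q6}.
Read 'a': q0→{q3, q6}, q1→∅, q2→∅, q3→{q0, q3, q4, q6}, q4→∅, q5→{q3}, q6→∅; union {q0, q3, q4, q6}; ε-closure = {q0, q1, q3, q4, q6}.
Read 'b': q0→{q2, q3}, q1→{q4}, q3→∅, q4→{q3}, q6→{q1, q5}; now {q1, q2, q3, q4, q5}.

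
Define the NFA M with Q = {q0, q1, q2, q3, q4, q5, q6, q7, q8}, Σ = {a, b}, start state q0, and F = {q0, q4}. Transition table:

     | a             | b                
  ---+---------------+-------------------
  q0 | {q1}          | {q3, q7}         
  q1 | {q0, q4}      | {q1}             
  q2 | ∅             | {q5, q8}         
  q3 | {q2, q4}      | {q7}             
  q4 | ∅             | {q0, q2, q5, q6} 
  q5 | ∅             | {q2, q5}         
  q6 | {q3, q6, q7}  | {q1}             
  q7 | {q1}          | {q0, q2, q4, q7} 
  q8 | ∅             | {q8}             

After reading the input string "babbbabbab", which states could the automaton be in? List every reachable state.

{q0, q1, q2, q3, q5, q6, q7, q8}

Start in {q0}.
Read 'b': q0→{q3, q7}; now {q3, q7}.
Read 'a': q3→{q2, q4}, q7→{q1}; now {q1, q2, q4}.
Read 'b': q1→{q1}, q2→{q5, q8}, q4→{q0, q2, q5, q6}; now {q0, q1, q2, q5, q6, q8}.
Read 'b': q0→{q3, q7}, q1→{q1}, q2→{q5, q8}, q5→{q2, q5}, q6→{q1}, q8→{q8}; now {q1, q2, q3, q5, q7, q8}.
Read 'b': q1→{q1}, q2→{q5, q8}, q3→{q7}, q5→{q2, q5}, q7→{q0, q2, q4, q7}, q8→{q8}; now {q0, q1, q2, q4, q5, q7, q8}.
Read 'a': q0→{q1}, q1→{q0, q4}, q2→∅, q4→∅, q5→∅, q7→{q1}, q8→∅; now {q0, q1, q4}.
Read 'b': q0→{q3, q7}, q1→{q1}, q4→{q0, q2, q5, q6}; now {q0, q1, q2, q3, q5, q6, q7}.
Read 'b': q0→{q3, q7}, q1→{q1}, q2→{q5, q8}, q3→{q7}, q5→{q2, q5}, q6→{q1}, q7→{q0, q2, q4, q7}; now {q0, q1, q2, q3, q4, q5, q7, q8}.
Read 'a': q0→{q1}, q1→{q0, q4}, q2→∅, q3→{q2, q4}, q4→∅, q5→∅, q7→{q1}, q8→∅; now {q0, q1, q2, q4}.
Read 'b': q0→{q3, q7}, q1→{q1}, q2→{q5, q8}, q4→{q0, q2, q5, q6}; now {q0, q1, q2, q3, q5, q6, q7, q8}.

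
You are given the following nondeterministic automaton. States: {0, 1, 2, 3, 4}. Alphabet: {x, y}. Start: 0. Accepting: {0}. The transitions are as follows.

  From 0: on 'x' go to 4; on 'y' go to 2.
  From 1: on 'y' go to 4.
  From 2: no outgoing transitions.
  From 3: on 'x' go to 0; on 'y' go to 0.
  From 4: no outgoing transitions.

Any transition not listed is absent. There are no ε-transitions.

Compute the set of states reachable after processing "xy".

Start in {0}.
Read 'x': 0→{4}; now {4}.
Read 'y': 4→∅; now ∅.

∅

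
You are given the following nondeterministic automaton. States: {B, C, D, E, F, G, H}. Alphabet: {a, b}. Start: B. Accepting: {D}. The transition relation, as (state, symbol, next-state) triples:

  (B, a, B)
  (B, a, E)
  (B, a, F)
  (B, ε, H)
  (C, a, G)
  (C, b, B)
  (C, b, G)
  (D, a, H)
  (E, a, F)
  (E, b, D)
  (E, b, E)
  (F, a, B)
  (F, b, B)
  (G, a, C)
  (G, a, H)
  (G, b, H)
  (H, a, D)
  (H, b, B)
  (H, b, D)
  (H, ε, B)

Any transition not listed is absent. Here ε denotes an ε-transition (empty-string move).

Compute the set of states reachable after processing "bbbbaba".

{B, D, E, F, H}

Start: ε-closure({B}) = {B, H}.
Read 'b': {B, H} → {B, D, H}.
Read 'b': {B, D, H} → {B, D, H}.
Read 'b': {B, D, H} → {B, D, H}.
Read 'b': {B, D, H} → {B, D, H}.
Read 'a': {B, D, H} → {B, D, E, F, H}.
Read 'b': {B, D, E, F, H} → {B, D, E, H}.
Read 'a': {B, D, E, H} → {B, D, E, F, H}.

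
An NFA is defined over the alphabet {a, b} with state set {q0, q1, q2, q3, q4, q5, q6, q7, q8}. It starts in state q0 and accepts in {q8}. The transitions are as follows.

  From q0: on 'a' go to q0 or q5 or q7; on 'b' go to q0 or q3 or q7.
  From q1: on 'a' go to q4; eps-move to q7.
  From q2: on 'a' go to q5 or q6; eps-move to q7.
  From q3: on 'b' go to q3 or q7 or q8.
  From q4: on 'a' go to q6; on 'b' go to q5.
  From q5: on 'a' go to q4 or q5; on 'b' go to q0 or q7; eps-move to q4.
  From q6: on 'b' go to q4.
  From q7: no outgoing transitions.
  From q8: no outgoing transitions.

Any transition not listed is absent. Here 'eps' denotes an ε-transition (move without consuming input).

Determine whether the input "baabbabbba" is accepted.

Start in {q0}.
Read 'b': {q0} → {q0, q3, q7}.
Read 'a': {q0, q3, q7} → {q0, q4, q5, q7}.
Read 'a': {q0, q4, q5, q7} → {q0, q4, q5, q6, q7}.
Read 'b': {q0, q4, q5, q6, q7} → {q0, q3, q4, q5, q7}.
Read 'b': {q0, q3, q4, q5, q7} → {q0, q3, q4, q5, q7, q8}.
Read 'a': {q0, q3, q4, q5, q7, q8} → {q0, q4, q5, q6, q7}.
Read 'b': {q0, q4, q5, q6, q7} → {q0, q3, q4, q5, q7}.
Read 'b': {q0, q3, q4, q5, q7} → {q0, q3, q4, q5, q7, q8}.
Read 'b': {q0, q3, q4, q5, q7, q8} → {q0, q3, q4, q5, q7, q8}.
Read 'a': {q0, q3, q4, q5, q7, q8} → {q0, q4, q5, q6, q7}.
The final set {q0, q4, q5, q6, q7} contains no accepting state.

No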